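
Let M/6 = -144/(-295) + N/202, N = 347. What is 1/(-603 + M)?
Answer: -29795/17572026 ≈ -0.0016956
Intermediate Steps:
M = 394359/29795 (M = 6*(-144/(-295) + 347/202) = 6*(-144*(-1/295) + 347*(1/202)) = 6*(144/295 + 347/202) = 6*(131453/59590) = 394359/29795 ≈ 13.236)
1/(-603 + M) = 1/(-603 + 394359/29795) = 1/(-17572026/29795) = -29795/17572026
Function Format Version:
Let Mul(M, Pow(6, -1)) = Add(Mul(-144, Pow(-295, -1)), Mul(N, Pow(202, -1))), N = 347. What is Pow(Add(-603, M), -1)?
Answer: Rational(-29795, 17572026) ≈ -0.0016956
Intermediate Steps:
M = Rational(394359, 29795) (M = Mul(6, Add(Mul(-144, Pow(-295, -1)), Mul(347, Pow(202, -1)))) = Mul(6, Add(Mul(-144, Rational(-1, 295)), Mul(347, Rational(1, 202)))) = Mul(6, Add(Rational(144, 295), Rational(347, 202))) = Mul(6, Rational(131453, 59590)) = Rational(394359, 29795) ≈ 13.236)
Pow(Add(-603, M), -1) = Pow(Add(-603, Rational(394359, 29795)), -1) = Pow(Rational(-17572026, 29795), -1) = Rational(-29795, 17572026)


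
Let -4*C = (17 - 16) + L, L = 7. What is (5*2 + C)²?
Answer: 64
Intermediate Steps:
C = -2 (C = -((17 - 16) + 7)/4 = -(1 + 7)/4 = -¼*8 = -2)
(5*2 + C)² = (5*2 - 2)² = (10 - 2)² = 8² = 64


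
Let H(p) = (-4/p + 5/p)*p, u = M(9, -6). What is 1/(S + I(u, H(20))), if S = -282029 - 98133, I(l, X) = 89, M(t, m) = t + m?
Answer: -1/380073 ≈ -2.6311e-6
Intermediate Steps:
M(t, m) = m + t
u = 3 (u = -6 + 9 = 3)
H(p) = 1 (H(p) = p/p = 1)
S = -380162
1/(S + I(u, H(20))) = 1/(-380162 + 89) = 1/(-380073) = -1/380073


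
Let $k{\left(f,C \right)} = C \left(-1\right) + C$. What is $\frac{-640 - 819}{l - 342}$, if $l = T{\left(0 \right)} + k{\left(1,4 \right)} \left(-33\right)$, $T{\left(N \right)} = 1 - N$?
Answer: $\frac{1459}{341} \approx 4.2786$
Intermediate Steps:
$k{\left(f,C \right)} = 0$ ($k{\left(f,C \right)} = - C + C = 0$)
$l = 1$ ($l = \left(1 - 0\right) + 0 \left(-33\right) = \left(1 + 0\right) + 0 = 1 + 0 = 1$)
$\frac{-640 - 819}{l - 342} = \frac{-640 - 819}{1 - 342} = - \frac{1459}{-341} = \left(-1459\right) \left(- \frac{1}{341}\right) = \frac{1459}{341}$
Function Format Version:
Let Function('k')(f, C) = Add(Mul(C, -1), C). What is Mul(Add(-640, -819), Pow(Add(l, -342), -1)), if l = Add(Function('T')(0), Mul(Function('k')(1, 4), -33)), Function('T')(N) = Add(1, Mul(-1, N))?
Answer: Rational(1459, 341) ≈ 4.2786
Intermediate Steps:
Function('k')(f, C) = 0 (Function('k')(f, C) = Add(Mul(-1, C), C) = 0)
l = 1 (l = Add(Add(1, Mul(-1, 0)), Mul(0, -33)) = Add(Add(1, 0), 0) = Add(1, 0) = 1)
Mul(Add(-640, -819), Pow(Add(l, -342), -1)) = Mul(Add(-640, -819), Pow(Add(1, -342), -1)) = Mul(-1459, Pow(-341, -1)) = Mul(-1459, Rational(-1, 341)) = Rational(1459, 341)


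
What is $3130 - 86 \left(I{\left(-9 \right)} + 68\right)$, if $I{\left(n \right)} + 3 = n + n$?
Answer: $-912$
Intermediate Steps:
$I{\left(n \right)} = -3 + 2 n$ ($I{\left(n \right)} = -3 + \left(n + n\right) = -3 + 2 n$)
$3130 - 86 \left(I{\left(-9 \right)} + 68\right) = 3130 - 86 \left(\left(-3 + 2 \left(-9\right)\right) + 68\right) = 3130 - 86 \left(\left(-3 - 18\right) + 68\right) = 3130 - 86 \left(-21 + 68\right) = 3130 - 86 \cdot 47 = 3130 - 4042 = -912$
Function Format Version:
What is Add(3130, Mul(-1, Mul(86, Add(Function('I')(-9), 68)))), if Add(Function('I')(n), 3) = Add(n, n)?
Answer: -912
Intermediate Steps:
Function('I')(n) = Add(-3, Mul(2, n)) (Function('I')(n) = Add(-3, Add(n, n)) = Add(-3, Mul(2, n)))
Add(3130, Mul(-1, Mul(86, Add(Function('I')(-9), 68)))) = Add(3130, Mul(-1, Mul(86, Add(Add(-3, Mul(2, -9)), 68)))) = Add(3130, Mul(-1, Mul(86, Add(Add(-3, -18), 68)))) = Add(3130, Mul(-1, Mul(86, Add(-21, 68)))) = Add(3130, Mul(-1, Mul(86, 47))) = Add(3130, Mul(-1, 4042)) = Add(3130, -4042) = -912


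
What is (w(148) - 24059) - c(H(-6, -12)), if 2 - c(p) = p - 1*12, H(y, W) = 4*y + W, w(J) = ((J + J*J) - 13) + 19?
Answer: -2051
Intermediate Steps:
w(J) = 6 + J + J**2 (w(J) = ((J + J**2) - 13) + 19 = (-13 + J + J**2) + 19 = 6 + J + J**2)
H(y, W) = W + 4*y
c(p) = 14 - p (c(p) = 2 - (p - 1*12) = 2 - (p - 12) = 2 - (-12 + p) = 2 + (12 - p) = 14 - p)
(w(148) - 24059) - c(H(-6, -12)) = ((6 + 148 + 148**2) - 24059) - (14 - (-12 + 4*(-6))) = ((6 + 148 + 21904) - 24059) - (14 - (-12 - 24)) = (22058 - 24059) - (14 - 1*(-36)) = -2001 - (14 + 36) = -2001 - 1*50 = -2001 - 50 = -2051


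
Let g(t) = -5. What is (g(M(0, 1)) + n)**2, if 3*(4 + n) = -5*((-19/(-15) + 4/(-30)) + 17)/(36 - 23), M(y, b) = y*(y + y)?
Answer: 1755625/13689 ≈ 128.25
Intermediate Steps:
M(y, b) = 2*y**2 (M(y, b) = y*(2*y) = 2*y**2)
n = -740/117 (n = -4 + (-5*((-19/(-15) + 4/(-30)) + 17)/(36 - 23))/3 = -4 + (-5/(13/((-19*(-1/15) + 4*(-1/30)) + 17)))/3 = -4 + (-5/(13/((19/15 - 2/15) + 17)))/3 = -4 + (-5/(13/(17/15 + 17)))/3 = -4 + (-5/(13/(272/15)))/3 = -4 + (-5/(13*(15/272)))/3 = -4 + (-5/195/272)/3 = -4 + (-5*272/195)/3 = -4 + (1/3)*(-272/39) = -4 - 272/117 = -740/117 ≈ -6.3248)
(g(M(0, 1)) + n)**2 = (-5 - 740/117)**2 = (-1325/117)**2 = 1755625/13689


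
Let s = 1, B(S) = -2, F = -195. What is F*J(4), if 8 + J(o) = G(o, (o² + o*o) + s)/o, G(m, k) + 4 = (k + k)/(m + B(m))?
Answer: 585/4 ≈ 146.25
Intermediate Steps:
G(m, k) = -4 + 2*k/(-2 + m) (G(m, k) = -4 + (k + k)/(m - 2) = -4 + (2*k)/(-2 + m) = -4 + 2*k/(-2 + m))
J(o) = -8 + 2*(5 - 2*o + 2*o²)/(o*(-2 + o)) (J(o) = -8 + (2*(4 + ((o² + o*o) + 1) - 2*o)/(-2 + o))/o = -8 + (2*(4 + ((o² + o²) + 1) - 2*o)/(-2 + o))/o = -8 + (2*(4 + (2*o² + 1) - 2*o)/(-2 + o))/o = -8 + (2*(4 + (1 + 2*o²) - 2*o)/(-2 + o))/o = -8 + (2*(5 - 2*o + 2*o²)/(-2 + o))/o = -8 + 2*(5 - 2*o + 2*o²)/(o*(-2 + o)))
F*J(4) = -390*(5 - 2*4² + 6*4)/(4*(-2 + 4)) = -390*(5 - 2*16 + 24)/(4*2) = -390*(5 - 32 + 24)/(4*2) = -390*(-3)/(4*2) = -195*(-¾) = 585/4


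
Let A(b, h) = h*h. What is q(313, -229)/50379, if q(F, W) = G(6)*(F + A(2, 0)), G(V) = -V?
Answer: -626/16793 ≈ -0.037277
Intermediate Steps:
A(b, h) = h²
q(F, W) = -6*F (q(F, W) = (-1*6)*(F + 0²) = -6*(F + 0) = -6*F)
q(313, -229)/50379 = -6*313/50379 = -1878*1/50379 = -626/16793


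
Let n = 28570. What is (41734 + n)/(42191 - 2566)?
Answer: 70304/39625 ≈ 1.7742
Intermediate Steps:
(41734 + n)/(42191 - 2566) = (41734 + 28570)/(42191 - 2566) = 70304/39625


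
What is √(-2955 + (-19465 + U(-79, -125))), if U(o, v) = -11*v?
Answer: I*√21045 ≈ 145.07*I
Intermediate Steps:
√(-2955 + (-19465 + U(-79, -125))) = √(-2955 + (-19465 - 11*(-125))) = √(-2955 + (-19465 + 1375)) = √(-2955 - 18090) = √(-21045) = I*√21045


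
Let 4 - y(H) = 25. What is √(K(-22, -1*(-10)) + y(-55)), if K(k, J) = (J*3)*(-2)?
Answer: 9*I ≈ 9.0*I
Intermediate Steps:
y(H) = -21 (y(H) = 4 - 1*25 = 4 - 25 = -21)
K(k, J) = -6*J (K(k, J) = (3*J)*(-2) = -6*J)
√(K(-22, -1*(-10)) + y(-55)) = √(-(-6)*(-10) - 21) = √(-6*10 - 21) = √(-60 - 21) = √(-81) = 9*I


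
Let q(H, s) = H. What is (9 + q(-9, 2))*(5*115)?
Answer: 0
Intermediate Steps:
(9 + q(-9, 2))*(5*115) = (9 - 9)*(5*115) = 0*575 = 0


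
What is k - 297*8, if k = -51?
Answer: -2427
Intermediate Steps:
k - 297*8 = -51 - 297*8 = -51 - 99*24 = -51 - 2376 = -2427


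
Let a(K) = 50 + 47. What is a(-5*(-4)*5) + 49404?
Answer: 49501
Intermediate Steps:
a(K) = 97
a(-5*(-4)*5) + 49404 = 97 + 49404 = 49501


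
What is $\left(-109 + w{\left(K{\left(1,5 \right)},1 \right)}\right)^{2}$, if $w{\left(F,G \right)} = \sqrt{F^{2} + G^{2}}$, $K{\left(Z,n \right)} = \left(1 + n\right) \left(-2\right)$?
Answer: $\left(109 - \sqrt{145}\right)^{2} \approx 9400.9$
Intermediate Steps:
$K{\left(Z,n \right)} = -2 - 2 n$
$\left(-109 + w{\left(K{\left(1,5 \right)},1 \right)}\right)^{2} = \left(-109 + \sqrt{\left(-2 - 10\right)^{2} + 1^{2}}\right)^{2} = \left(-109 + \sqrt{\left(-2 - 10\right)^{2} + 1}\right)^{2} = \left(-109 + \sqrt{\left(-12\right)^{2} + 1}\right)^{2} = \left(-109 + \sqrt{144 + 1}\right)^{2} = \left(-109 + \sqrt{145}\right)^{2}$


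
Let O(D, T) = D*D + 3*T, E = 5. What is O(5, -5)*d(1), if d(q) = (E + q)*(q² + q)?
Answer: 120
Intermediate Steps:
O(D, T) = D² + 3*T
d(q) = (5 + q)*(q + q²) (d(q) = (5 + q)*(q² + q) = (5 + q)*(q + q²))
O(5, -5)*d(1) = (5² + 3*(-5))*(1*(5 + 1² + 6*1)) = (25 - 15)*(1*(5 + 1 + 6)) = 10*(1*12) = 10*12 = 120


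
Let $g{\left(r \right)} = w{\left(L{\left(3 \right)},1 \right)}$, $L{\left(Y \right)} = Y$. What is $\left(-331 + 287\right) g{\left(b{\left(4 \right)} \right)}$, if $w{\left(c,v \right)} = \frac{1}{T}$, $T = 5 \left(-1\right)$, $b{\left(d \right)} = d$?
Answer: $\frac{44}{5} \approx 8.8$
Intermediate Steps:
$T = -5$
$w{\left(c,v \right)} = - \frac{1}{5}$ ($w{\left(c,v \right)} = \frac{1}{-5} = - \frac{1}{5}$)
$g{\left(r \right)} = - \frac{1}{5}$
$\left(-331 + 287\right) g{\left(b{\left(4 \right)} \right)} = \left(-331 + 287\right) \left(- \frac{1}{5}\right) = \left(-44\right) \left(- \frac{1}{5}\right) = \frac{44}{5}$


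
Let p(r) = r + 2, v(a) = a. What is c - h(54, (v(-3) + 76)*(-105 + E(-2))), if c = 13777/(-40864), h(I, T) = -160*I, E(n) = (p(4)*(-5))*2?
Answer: 353051183/40864 ≈ 8639.7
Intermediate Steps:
p(r) = 2 + r
E(n) = -60 (E(n) = ((2 + 4)*(-5))*2 = (6*(-5))*2 = -30*2 = -60)
c = -13777/40864 (c = 13777*(-1/40864) = -13777/40864 ≈ -0.33714)
c - h(54, (v(-3) + 76)*(-105 + E(-2))) = -13777/40864 - (-160)*54 = -13777/40864 - 1*(-8640) = -13777/40864 + 8640 = 353051183/40864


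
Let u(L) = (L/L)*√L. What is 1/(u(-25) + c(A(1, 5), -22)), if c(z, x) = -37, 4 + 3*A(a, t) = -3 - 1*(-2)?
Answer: -37/1394 - 5*I/1394 ≈ -0.026542 - 0.0035868*I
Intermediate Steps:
A(a, t) = -5/3 (A(a, t) = -4/3 + (-3 - 1*(-2))/3 = -4/3 + (-3 + 2)/3 = -4/3 + (⅓)*(-1) = -4/3 - ⅓ = -5/3)
u(L) = √L (u(L) = 1*√L = √L)
1/(u(-25) + c(A(1, 5), -22)) = 1/(√(-25) - 37) = 1/(5*I - 37) = 1/(-37 + 5*I) = (-37 - 5*I)/1394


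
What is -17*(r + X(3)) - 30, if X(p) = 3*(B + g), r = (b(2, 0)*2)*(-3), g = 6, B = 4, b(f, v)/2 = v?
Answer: -540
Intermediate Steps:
b(f, v) = 2*v
r = 0 (r = ((2*0)*2)*(-3) = (0*2)*(-3) = 0*(-3) = 0)
X(p) = 30 (X(p) = 3*(4 + 6) = 3*10 = 30)
-17*(r + X(3)) - 30 = -17*(0 + 30) - 30 = -17*30 - 30 = -510 - 30 = -540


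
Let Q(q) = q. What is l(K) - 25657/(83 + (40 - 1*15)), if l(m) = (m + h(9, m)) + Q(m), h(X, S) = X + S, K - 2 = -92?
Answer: -53845/108 ≈ -498.56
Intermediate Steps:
K = -90 (K = 2 - 92 = -90)
h(X, S) = S + X
l(m) = 9 + 3*m (l(m) = (m + (m + 9)) + m = (m + (9 + m)) + m = (9 + 2*m) + m = 9 + 3*m)
l(K) - 25657/(83 + (40 - 1*15)) = (9 + 3*(-90)) - 25657/(83 + (40 - 1*15)) = (9 - 270) - 25657/(83 + (40 - 15)) = -261 - 25657/(83 + 25) = -261 - 25657/(1*108) = -261 - 25657/108 = -53845/108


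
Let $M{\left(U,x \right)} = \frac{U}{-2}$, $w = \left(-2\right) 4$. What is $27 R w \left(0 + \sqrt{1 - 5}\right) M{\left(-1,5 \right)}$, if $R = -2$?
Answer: $432 i \approx 432.0 i$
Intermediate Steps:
$w = -8$
$M{\left(U,x \right)} = - \frac{U}{2}$ ($M{\left(U,x \right)} = U \left(- \frac{1}{2}\right) = - \frac{U}{2}$)
$27 R w \left(0 + \sqrt{1 - 5}\right) M{\left(-1,5 \right)} = 27 \left(\left(-2\right) \left(-8\right)\right) \left(0 + \sqrt{1 - 5}\right) \left(\left(- \frac{1}{2}\right) \left(-1\right)\right) = 27 \cdot 16 \left(0 + \sqrt{-4}\right) \frac{1}{2} = 432 \left(0 + 2 i\right) \frac{1}{2} = 432 \cdot 2 i \frac{1}{2} = 432 i$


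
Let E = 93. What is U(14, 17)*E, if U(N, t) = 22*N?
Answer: 28644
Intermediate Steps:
U(14, 17)*E = (22*14)*93 = 308*93 = 28644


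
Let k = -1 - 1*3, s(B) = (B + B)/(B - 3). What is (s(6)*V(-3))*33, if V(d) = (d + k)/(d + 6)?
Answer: -308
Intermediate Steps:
s(B) = 2*B/(-3 + B) (s(B) = (2*B)/(-3 + B) = 2*B/(-3 + B))
k = -4 (k = -1 - 3 = -4)
V(d) = (-4 + d)/(6 + d) (V(d) = (d - 4)/(d + 6) = (-4 + d)/(6 + d))
(s(6)*V(-3))*33 = ((2*6/(-3 + 6))*((-4 - 3)/(6 - 3)))*33 = ((2*6/3)*(-7/3))*33 = ((2*6*(⅓))*((⅓)*(-7)))*33 = (4*(-7/3))*33 = -28/3*33 = -308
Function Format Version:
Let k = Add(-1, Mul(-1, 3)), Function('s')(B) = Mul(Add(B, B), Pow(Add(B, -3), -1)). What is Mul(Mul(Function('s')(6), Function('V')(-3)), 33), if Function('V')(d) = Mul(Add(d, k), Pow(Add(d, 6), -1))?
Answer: -308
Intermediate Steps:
Function('s')(B) = Mul(2, B, Pow(Add(-3, B), -1)) (Function('s')(B) = Mul(Mul(2, B), Pow(Add(-3, B), -1)) = Mul(2, B, Pow(Add(-3, B), -1)))
k = -4 (k = Add(-1, -3) = -4)
Function('V')(d) = Mul(Pow(Add(6, d), -1), Add(-4, d)) (Function('V')(d) = Mul(Add(d, -4), Pow(Add(d, 6), -1)) = Mul(Add(-4, d), Pow(Add(6, d), -1)) = Mul(Pow(Add(6, d), -1), Add(-4, d)))
Mul(Mul(Function('s')(6), Function('V')(-3)), 33) = Mul(Mul(Mul(2, 6, Pow(Add(-3, 6), -1)), Mul(Pow(Add(6, -3), -1), Add(-4, -3))), 33) = Mul(Mul(Mul(2, 6, Pow(3, -1)), Mul(Pow(3, -1), -7)), 33) = Mul(Mul(Mul(2, 6, Rational(1, 3)), Mul(Rational(1, 3), -7)), 33) = Mul(Mul(4, Rational(-7, 3)), 33) = Mul(Rational(-28, 3), 33) = -308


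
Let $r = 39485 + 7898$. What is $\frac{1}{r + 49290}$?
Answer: $\frac{1}{96673} \approx 1.0344 \cdot 10^{-5}$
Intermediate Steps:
$r = 47383$
$\frac{1}{r + 49290} = \frac{1}{47383 + 49290} = \frac{1}{96673}$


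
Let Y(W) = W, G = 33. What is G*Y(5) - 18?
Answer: 147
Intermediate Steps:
G*Y(5) - 18 = 33*5 - 18 = 165 - 18 = 147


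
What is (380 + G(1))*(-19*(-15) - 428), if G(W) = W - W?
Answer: -54340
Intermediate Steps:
G(W) = 0
(380 + G(1))*(-19*(-15) - 428) = (380 + 0)*(-19*(-15) - 428) = 380*(285 - 428) = 380*(-143) = -54340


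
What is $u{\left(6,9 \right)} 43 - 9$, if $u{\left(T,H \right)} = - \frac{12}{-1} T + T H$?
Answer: $5409$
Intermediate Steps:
$u{\left(T,H \right)} = 12 T + H T$ ($u{\left(T,H \right)} = \left(-12\right) \left(-1\right) T + H T = 12 T + H T$)
$u{\left(6,9 \right)} 43 - 9 = 6 \left(12 + 9\right) 43 - 9 = 6 \cdot 21 \cdot 43 - 9 = 126 \cdot 43 - 9 = 5418 - 9 = 5409$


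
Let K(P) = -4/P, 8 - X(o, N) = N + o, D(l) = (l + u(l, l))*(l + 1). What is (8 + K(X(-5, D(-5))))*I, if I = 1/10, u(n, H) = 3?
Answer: 18/25 ≈ 0.72000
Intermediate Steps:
D(l) = (1 + l)*(3 + l) (D(l) = (l + 3)*(l + 1) = (3 + l)*(1 + l) = (1 + l)*(3 + l))
I = ⅒ ≈ 0.10000
X(o, N) = 8 - N - o (X(o, N) = 8 - (N + o) = 8 + (-N - o) = 8 - N - o)
(8 + K(X(-5, D(-5))))*I = (8 - 4/(8 - (3 + (-5)² + 4*(-5)) - 1*(-5)))*(⅒) = (8 - 4/(8 - (3 + 25 - 20) + 5))*(⅒) = (8 - 4/(8 - 1*8 + 5))*(⅒) = (8 - 4/(8 - 8 + 5))*(⅒) = (8 - 4/5)*(⅒) = (8 - 4*⅕)*(⅒) = (8 - ⅘)*(⅒) = (36/5)*(⅒) = 18/25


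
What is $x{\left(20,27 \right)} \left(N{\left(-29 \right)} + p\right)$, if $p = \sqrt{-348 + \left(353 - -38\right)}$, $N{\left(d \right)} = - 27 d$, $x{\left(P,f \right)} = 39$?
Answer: $30537 + 39 \sqrt{43} \approx 30793.0$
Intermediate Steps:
$p = \sqrt{43}$ ($p = \sqrt{-348 + \left(353 + 38\right)} = \sqrt{-348 + 391} = \sqrt{43} \approx 6.5574$)
$x{\left(20,27 \right)} \left(N{\left(-29 \right)} + p\right) = 39 \left(\left(-27\right) \left(-29\right) + \sqrt{43}\right) = 39 \left(783 + \sqrt{43}\right) = 30537 + 39 \sqrt{43}$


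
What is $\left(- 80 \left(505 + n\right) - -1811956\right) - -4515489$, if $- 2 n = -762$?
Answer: $6256565$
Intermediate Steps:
$n = 381$ ($n = \left(- \frac{1}{2}\right) \left(-762\right) = 381$)
$\left(- 80 \left(505 + n\right) - -1811956\right) - -4515489 = \left(- 80 \left(505 + 381\right) - -1811956\right) - -4515489 = \left(\left(-80\right) 886 + 1811956\right) + 4515489 = \left(-70880 + 1811956\right) + 4515489 = 1741076 + 4515489 = 6256565$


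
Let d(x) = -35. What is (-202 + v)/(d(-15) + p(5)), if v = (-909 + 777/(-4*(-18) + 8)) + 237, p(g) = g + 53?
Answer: -69143/1840 ≈ -37.578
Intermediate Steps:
p(g) = 53 + g
v = -52983/80 (v = (-909 + 777/(72 + 8)) + 237 = (-909 + 777/80) + 237 = -71943/80 + 237 = -52983/80 ≈ -662.29)
(-202 + v)/(d(-15) + p(5)) = (-202 - 52983/80)/(-35 + (53 + 5)) = -69143/(80*(-35 + 58)) = -69143/80/23 = -69143/80*1/23 = -69143/1840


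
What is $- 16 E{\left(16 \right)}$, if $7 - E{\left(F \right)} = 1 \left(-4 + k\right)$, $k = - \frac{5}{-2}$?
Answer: $-136$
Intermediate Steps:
$k = \frac{5}{2}$ ($k = \left(-5\right) \left(- \frac{1}{2}\right) = \frac{5}{2} \approx 2.5$)
$E{\left(F \right)} = \frac{17}{2}$ ($E{\left(F \right)} = 7 - 1 \left(-4 + \frac{5}{2}\right) = 7 - 1 \left(- \frac{3}{2}\right) = 7 - - \frac{3}{2} = 7 + \frac{3}{2} = \frac{17}{2}$)
$- 16 E{\left(16 \right)} = \left(-16\right) \frac{17}{2} = -136$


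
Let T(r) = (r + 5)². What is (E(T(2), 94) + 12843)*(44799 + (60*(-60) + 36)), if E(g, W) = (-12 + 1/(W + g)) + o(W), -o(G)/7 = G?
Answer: 71779413900/143 ≈ 5.0195e+8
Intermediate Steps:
o(G) = -7*G
T(r) = (5 + r)²
E(g, W) = -12 + 1/(W + g) - 7*W (E(g, W) = (-12 + 1/(W + g)) - 7*W = -12 + 1/(W + g) - 7*W)
(E(T(2), 94) + 12843)*(44799 + (60*(-60) + 36)) = ((1 - 12*94 - 12*(5 + 2)² - 7*94² - 7*94*(5 + 2)²)/(94 + (5 + 2)²) + 12843)*(44799 + (60*(-60) + 36)) = ((1 - 1128 - 12*7² - 7*8836 - 7*94*7²)/(94 + 7²) + 12843)*(44799 + (-3600 + 36)) = ((1 - 1128 - 12*49 - 61852 - 7*94*49)/(94 + 49) + 12843)*(44799 - 3564) = ((1 - 1128 - 588 - 61852 - 32242)/143 + 12843)*41235 = ((1/143)*(-95809) + 12843)*41235 = (-95809/143 + 12843)*41235 = (1740740/143)*41235 = 71779413900/143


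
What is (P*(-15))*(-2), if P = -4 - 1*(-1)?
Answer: -90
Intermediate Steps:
P = -3 (P = -4 + 1 = -3)
(P*(-15))*(-2) = -3*(-15)*(-2) = 45*(-2) = -90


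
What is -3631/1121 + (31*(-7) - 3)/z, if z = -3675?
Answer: -2619461/823935 ≈ -3.1792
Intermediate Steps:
-3631/1121 + (31*(-7) - 3)/z = -3631/1121 + (31*(-7) - 3)/(-3675) = -3631*1/1121 + (-217 - 3)*(-1/3675) = -3631/1121 - 220*(-1/3675) = -3631/1121 + 44/735 = -2619461/823935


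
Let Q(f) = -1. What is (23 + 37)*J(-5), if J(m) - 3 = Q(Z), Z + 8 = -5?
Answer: 120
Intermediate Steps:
Z = -13 (Z = -8 - 5 = -13)
J(m) = 2 (J(m) = 3 - 1 = 2)
(23 + 37)*J(-5) = (23 + 37)*2 = 60*2 = 120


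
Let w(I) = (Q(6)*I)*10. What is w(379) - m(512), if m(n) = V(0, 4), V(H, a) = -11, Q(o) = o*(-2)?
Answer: -45469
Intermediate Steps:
Q(o) = -2*o
w(I) = -120*I (w(I) = ((-2*6)*I)*10 = -12*I*10 = -120*I)
m(n) = -11
w(379) - m(512) = -120*379 - 1*(-11) = -45480 + 11 = -45469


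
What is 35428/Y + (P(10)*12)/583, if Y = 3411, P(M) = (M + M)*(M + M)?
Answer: 37027324/1988613 ≈ 18.620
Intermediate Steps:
P(M) = 4*M**2 (P(M) = (2*M)*(2*M) = 4*M**2)
35428/Y + (P(10)*12)/583 = 35428/3411 + ((4*10**2)*12)/583 = 35428*(1/3411) + ((4*100)*12)*(1/583) = 35428/3411 + (400*12)*(1/583) = 35428/3411 + 4800*(1/583) = 35428/3411 + 4800/583 = 37027324/1988613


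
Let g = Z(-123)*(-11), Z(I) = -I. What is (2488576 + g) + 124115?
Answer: 2611338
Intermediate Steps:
g = -1353 (g = -1*(-123)*(-11) = 123*(-11) = -1353)
(2488576 + g) + 124115 = (2488576 - 1353) + 124115 = 2487223 + 124115 = 2611338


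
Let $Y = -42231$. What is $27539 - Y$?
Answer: $69770$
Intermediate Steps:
$27539 - Y = 27539 - -42231 = 27539 + 42231 = 69770$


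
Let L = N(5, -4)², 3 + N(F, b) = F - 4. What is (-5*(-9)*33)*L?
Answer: 5940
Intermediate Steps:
N(F, b) = -7 + F (N(F, b) = -3 + (F - 4) = -3 + (-4 + F) = -7 + F)
L = 4 (L = (-7 + 5)² = (-2)² = 4)
(-5*(-9)*33)*L = (-5*(-9)*33)*4 = (45*33)*4 = 1485*4 = 5940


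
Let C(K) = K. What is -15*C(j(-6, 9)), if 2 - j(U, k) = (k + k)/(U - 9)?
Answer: -48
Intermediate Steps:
j(U, k) = 2 - 2*k/(-9 + U) (j(U, k) = 2 - (k + k)/(U - 9) = 2 - 2*k/(-9 + U))
-15*C(j(-6, 9)) = -30*(-9 - 6 - 1*9)/(-9 - 6) = -30*(-9 - 6 - 9)/(-15) = -30*(-1)*(-24)/15 = -15*16/5 = -48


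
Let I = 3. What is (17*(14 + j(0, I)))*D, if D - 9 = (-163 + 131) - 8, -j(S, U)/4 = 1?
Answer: -5270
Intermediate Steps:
j(S, U) = -4 (j(S, U) = -4*1 = -4)
D = -31 (D = 9 + ((-163 + 131) - 8) = 9 + (-32 - 8) = 9 - 40 = -31)
(17*(14 + j(0, I)))*D = (17*(14 - 4))*(-31) = (17*10)*(-31) = 170*(-31) = -5270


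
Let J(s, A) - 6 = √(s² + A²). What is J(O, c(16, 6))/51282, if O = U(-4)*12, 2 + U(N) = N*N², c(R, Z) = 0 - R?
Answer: 1/8547 + 4*√9805/25641 ≈ 0.015564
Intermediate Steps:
c(R, Z) = -R
U(N) = -2 + N³ (U(N) = -2 + N*N² = -2 + N³)
O = -792 (O = (-2 + (-4)³)*12 = (-2 - 64)*12 = -66*12 = -792)
J(s, A) = 6 + √(A² + s²) (J(s, A) = 6 + √(s² + A²) = 6 + √(A² + s²))
J(O, c(16, 6))/51282 = (6 + √((-1*16)² + (-792)²))/51282 = (6 + √((-16)² + 627264))*(1/51282) = (6 + √(256 + 627264))*(1/51282) = (6 + √627520)*(1/51282) = (6 + 8*√9805)*(1/51282) = 1/8547 + 4*√9805/25641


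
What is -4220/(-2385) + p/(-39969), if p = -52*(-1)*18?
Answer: 3698596/2118357 ≈ 1.7460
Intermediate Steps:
p = 936 (p = 52*18 = 936)
-4220/(-2385) + p/(-39969) = -4220/(-2385) + 936/(-39969) = -4220*(-1/2385) + 936*(-1/39969) = 844/477 - 104/4441 = 3698596/2118357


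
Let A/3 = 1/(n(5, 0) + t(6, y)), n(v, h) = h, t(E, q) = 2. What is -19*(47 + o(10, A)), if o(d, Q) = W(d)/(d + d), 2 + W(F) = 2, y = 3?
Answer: -893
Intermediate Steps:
W(F) = 0 (W(F) = -2 + 2 = 0)
A = 3/2 (A = 3/(0 + 2) = 3/2 ≈ 1.5000)
o(d, Q) = 0 (o(d, Q) = 0/(d + d) = 0/((2*d)) = 0*(1/(2*d)) = 0)
-19*(47 + o(10, A)) = -19*(47 + 0) = -19*47 = -893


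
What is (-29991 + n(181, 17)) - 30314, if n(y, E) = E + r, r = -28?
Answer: -60316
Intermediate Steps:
n(y, E) = -28 + E (n(y, E) = E - 28 = -28 + E)
(-29991 + n(181, 17)) - 30314 = (-29991 + (-28 + 17)) - 30314 = (-29991 - 11) - 30314 = -30002 - 30314 = -60316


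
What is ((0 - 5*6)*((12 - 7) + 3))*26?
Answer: -6240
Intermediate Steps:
((0 - 5*6)*((12 - 7) + 3))*26 = ((0 - 30)*(5 + 3))*26 = -30*8*26 = -240*26 = -6240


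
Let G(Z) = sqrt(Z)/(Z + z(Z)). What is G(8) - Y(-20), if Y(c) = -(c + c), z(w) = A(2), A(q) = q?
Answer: -40 + sqrt(2)/5 ≈ -39.717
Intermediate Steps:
z(w) = 2
Y(c) = -2*c
G(Z) = sqrt(Z)/(2 + Z) (G(Z) = sqrt(Z)/(Z + 2) = sqrt(Z)/(2 + Z))
G(8) - Y(-20) = sqrt(8)/(2 + 8) - (-2)*(-20) = (2*sqrt(2))/10 - 1*40 = (2*sqrt(2))*(1/10) - 40 = sqrt(2)/5 - 40 = -40 + sqrt(2)/5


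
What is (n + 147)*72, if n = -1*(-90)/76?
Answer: 202716/19 ≈ 10669.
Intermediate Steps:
n = 45/38 (n = 90*(1/76) = 45/38 ≈ 1.1842)
(n + 147)*72 = (45/38 + 147)*72 = (5631/38)*72 = 202716/19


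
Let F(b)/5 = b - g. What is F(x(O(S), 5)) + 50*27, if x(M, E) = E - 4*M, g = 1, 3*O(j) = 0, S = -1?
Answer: 1370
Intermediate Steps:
O(j) = 0 (O(j) = (⅓)*0 = 0)
F(b) = -5 + 5*b (F(b) = 5*(b - 1*1) = 5*(b - 1) = 5*(-1 + b) = -5 + 5*b)
F(x(O(S), 5)) + 50*27 = (-5 + 5*(5 - 4*0)) + 50*27 = (-5 + 5*(5 + 0)) + 1350 = (-5 + 5*5) + 1350 = (-5 + 25) + 1350 = 20 + 1350 = 1370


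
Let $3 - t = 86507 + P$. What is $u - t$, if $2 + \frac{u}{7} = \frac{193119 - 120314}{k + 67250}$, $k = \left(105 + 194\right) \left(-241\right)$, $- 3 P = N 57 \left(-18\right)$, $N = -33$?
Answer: $\frac{51592343}{687} \approx 75098.0$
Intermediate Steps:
$P = -11286$ ($P = - \frac{\left(-33\right) 57 \left(-18\right)}{3} = - \frac{\left(-1881\right) \left(-18\right)}{3} = \left(- \frac{1}{3}\right) 33858 = -11286$)
$k = -72059$ ($k = 299 \left(-241\right) = -72059$)
$t = -75218$ ($t = 3 - \left(86507 - 11286\right) = 3 - 75221 = -75218$)
$u = - \frac{82423}{687}$ ($u = -14 + 7 \frac{193119 - 120314}{-72059 + 67250} = -14 + 7 \frac{72805}{-4809} = -14 + 7 \cdot 72805 \left(- \frac{1}{4809}\right) = -14 + 7 \left(- \frac{72805}{4809}\right) = -14 - \frac{72805}{687} = - \frac{82423}{687} \approx -119.98$)
$u - t = - \frac{82423}{687} - -75218 = - \frac{82423}{687} + 75218 = \frac{51592343}{687}$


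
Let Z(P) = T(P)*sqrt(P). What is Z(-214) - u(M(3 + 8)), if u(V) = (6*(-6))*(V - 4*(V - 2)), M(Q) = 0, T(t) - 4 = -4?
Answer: 288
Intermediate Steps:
T(t) = 0 (T(t) = 4 - 4 = 0)
Z(P) = 0 (Z(P) = 0*sqrt(P) = 0)
u(V) = -288 + 108*V (u(V) = -36*(V - 4*(-2 + V)) = -36*(V + (8 - 4*V)) = -36*(8 - 3*V) = -288 + 108*V)
Z(-214) - u(M(3 + 8)) = 0 - (-288 + 108*0) = 0 - (-288 + 0) = 0 - 1*(-288) = 0 + 288 = 288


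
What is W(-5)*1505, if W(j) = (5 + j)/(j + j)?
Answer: 0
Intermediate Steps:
W(j) = (5 + j)/(2*j) (W(j) = (5 + j)/((2*j)) = (5 + j)*(1/(2*j)) = (5 + j)/(2*j))
W(-5)*1505 = ((½)*(5 - 5)/(-5))*1505 = ((½)*(-⅕)*0)*1505 = 0*1505 = 0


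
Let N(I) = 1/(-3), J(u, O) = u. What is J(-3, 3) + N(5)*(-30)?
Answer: 7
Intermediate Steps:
N(I) = -⅓
J(-3, 3) + N(5)*(-30) = -3 - ⅓*(-30) = -3 + 10 = 7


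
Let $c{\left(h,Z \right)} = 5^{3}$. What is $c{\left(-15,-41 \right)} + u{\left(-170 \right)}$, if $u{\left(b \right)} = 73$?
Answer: $198$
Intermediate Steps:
$c{\left(h,Z \right)} = 125$
$c{\left(-15,-41 \right)} + u{\left(-170 \right)} = 125 + 73 = 198$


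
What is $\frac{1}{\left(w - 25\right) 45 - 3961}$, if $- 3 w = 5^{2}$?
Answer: $- \frac{1}{5461} \approx -0.00018312$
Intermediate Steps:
$w = - \frac{25}{3}$ ($w = - \frac{5^{2}}{3} = \left(- \frac{1}{3}\right) 25 = - \frac{25}{3} \approx -8.3333$)
$\frac{1}{\left(w - 25\right) 45 - 3961} = \frac{1}{\left(- \frac{25}{3} - 25\right) 45 - 3961} = \frac{1}{\left(- \frac{100}{3}\right) 45 - 3961} = \frac{1}{-1500 - 3961} = \frac{1}{-5461} = - \frac{1}{5461}$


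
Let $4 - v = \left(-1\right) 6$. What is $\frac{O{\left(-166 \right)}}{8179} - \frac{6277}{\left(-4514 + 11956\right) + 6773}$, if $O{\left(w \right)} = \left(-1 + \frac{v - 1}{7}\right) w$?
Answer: $- \frac{364096461}{813851395} \approx -0.44737$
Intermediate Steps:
$v = 10$ ($v = 4 - \left(-1\right) 6 = 4 - -6 = 4 + 6 = 10$)
$O{\left(w \right)} = \frac{2 w}{7}$ ($O{\left(w \right)} = \left(-1 + \frac{10 - 1}{7}\right) w = \left(-1 + \left(10 - 1\right) \frac{1}{7}\right) w = \left(-1 + 9 \cdot \frac{1}{7}\right) w = \left(-1 + \frac{9}{7}\right) w = \frac{2 w}{7}$)
$\frac{O{\left(-166 \right)}}{8179} - \frac{6277}{\left(-4514 + 11956\right) + 6773} = \frac{\frac{2}{7} \left(-166\right)}{8179} - \frac{6277}{\left(-4514 + 11956\right) + 6773} = \left(- \frac{332}{7}\right) \frac{1}{8179} - \frac{6277}{7442 + 6773} = - \frac{332}{57253} - \frac{6277}{14215} = - \frac{364096461}{813851395}$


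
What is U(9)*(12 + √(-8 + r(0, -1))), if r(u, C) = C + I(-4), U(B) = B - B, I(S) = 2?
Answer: 0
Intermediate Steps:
U(B) = 0
r(u, C) = 2 + C (r(u, C) = C + 2 = 2 + C)
U(9)*(12 + √(-8 + r(0, -1))) = 0*(12 + √(-8 + (2 - 1))) = 0*(12 + √(-8 + 1)) = 0*(12 + √(-7)) = 0*(12 + I*√7) = 0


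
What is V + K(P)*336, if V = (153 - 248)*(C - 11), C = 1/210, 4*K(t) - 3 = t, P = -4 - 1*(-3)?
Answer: 50927/42 ≈ 1212.5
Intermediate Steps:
P = -1 (P = -4 + 3 = -1)
K(t) = ¾ + t/4
C = 1/210 ≈ 0.0047619
V = 43871/42 (V = (153 - 248)*(1/210 - 11) = -95*(-2309/210) = 43871/42 ≈ 1044.5)
V + K(P)*336 = 43871/42 + (¾ + (¼)*(-1))*336 = 43871/42 + (¾ - ¼)*336 = 43871/42 + (½)*336 = 43871/42 + 168 = 50927/42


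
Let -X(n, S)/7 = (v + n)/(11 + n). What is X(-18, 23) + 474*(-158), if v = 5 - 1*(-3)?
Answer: -74902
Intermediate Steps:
v = 8 (v = 5 + 3 = 8)
X(n, S) = -7*(8 + n)/(11 + n)
X(-18, 23) + 474*(-158) = 7*(-8 - 1*(-18))/(11 - 18) + 474*(-158) = 7*(-8 + 18)/(-7) - 74892 = 7*(-⅐)*10 - 74892 = -10 - 74892 = -74902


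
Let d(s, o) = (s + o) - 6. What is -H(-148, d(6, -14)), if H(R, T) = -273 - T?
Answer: 259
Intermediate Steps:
d(s, o) = -6 + o + s (d(s, o) = (o + s) - 6 = -6 + o + s)
-H(-148, d(6, -14)) = -(-273 - (-6 - 14 + 6)) = -(-273 - 1*(-14)) = -(-273 + 14) = -1*(-259) = 259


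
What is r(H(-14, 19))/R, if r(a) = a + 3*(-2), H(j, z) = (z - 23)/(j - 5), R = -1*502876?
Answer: 5/434302 ≈ 1.1513e-5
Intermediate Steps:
R = -502876
H(j, z) = (-23 + z)/(-5 + j)
r(a) = -6 + a (r(a) = a - 6 = -6 + a)
r(H(-14, 19))/R = (-6 + (-23 + 19)/(-5 - 14))/(-502876) = (-6 - 4/(-19))*(-1/502876) = (-6 - 1/19*(-4))*(-1/502876) = (-6 + 4/19)*(-1/502876) = -110/19*(-1/502876) = 5/434302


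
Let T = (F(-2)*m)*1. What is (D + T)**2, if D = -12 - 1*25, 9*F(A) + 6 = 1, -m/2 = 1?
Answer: 104329/81 ≈ 1288.0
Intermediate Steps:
m = -2 (m = -2*1 = -2)
F(A) = -5/9 (F(A) = -2/3 + (1/9)*1 = -2/3 + 1/9 = -5/9)
D = -37 (D = -12 - 25 = -37)
T = 10/9 (T = -5/9*(-2)*1 = (10/9)*1 = 10/9 ≈ 1.1111)
(D + T)**2 = (-37 + 10/9)**2 = (-323/9)**2 = 104329/81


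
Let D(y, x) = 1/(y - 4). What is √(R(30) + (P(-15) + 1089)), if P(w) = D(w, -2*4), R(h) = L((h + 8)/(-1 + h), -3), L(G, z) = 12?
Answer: √397442/19 ≈ 33.181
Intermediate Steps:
R(h) = 12
D(y, x) = 1/(-4 + y)
P(w) = 1/(-4 + w)
√(R(30) + (P(-15) + 1089)) = √(12 + (1/(-4 - 15) + 1089)) = √(12 + (1/(-19) + 1089)) = √(12 + (-1/19 + 1089)) = √(12 + 20690/19) = √(20918/19) = √397442/19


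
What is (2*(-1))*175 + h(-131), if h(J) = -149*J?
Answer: 19169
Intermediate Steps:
(2*(-1))*175 + h(-131) = (2*(-1))*175 - 149*(-131) = -2*175 + 19519 = -350 + 19519 = 19169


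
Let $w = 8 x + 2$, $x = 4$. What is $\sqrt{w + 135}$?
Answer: $13$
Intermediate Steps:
$w = 34$ ($w = 8 \cdot 4 + 2 = 32 + 2 = 34$)
$\sqrt{w + 135} = \sqrt{34 + 135} = \sqrt{169} = 13$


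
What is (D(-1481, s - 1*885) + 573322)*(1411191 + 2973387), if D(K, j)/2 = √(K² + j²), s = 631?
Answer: 2513775028116 + 8769156*√2257877 ≈ 2.5270e+12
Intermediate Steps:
D(K, j) = 2*√(K² + j²)
(D(-1481, s - 1*885) + 573322)*(1411191 + 2973387) = (2*√((-1481)² + (631 - 1*885)²) + 573322)*(1411191 + 2973387) = (2*√(2193361 + (631 - 885)²) + 573322)*4384578 = (2*√(2193361 + (-254)²) + 573322)*4384578 = (2*√(2193361 + 64516) + 573322)*4384578 = (2*√2257877 + 573322)*4384578 = (573322 + 2*√2257877)*4384578 = 2513775028116 + 8769156*√2257877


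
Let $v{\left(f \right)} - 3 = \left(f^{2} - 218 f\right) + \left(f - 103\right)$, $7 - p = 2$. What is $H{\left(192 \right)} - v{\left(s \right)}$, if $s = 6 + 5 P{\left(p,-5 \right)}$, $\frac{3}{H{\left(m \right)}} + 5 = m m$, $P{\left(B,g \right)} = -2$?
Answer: $- \frac{28897453}{36859} \approx -784.0$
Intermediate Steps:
$p = 5$ ($p = 7 - 2 = 5$)
$H{\left(m \right)} = \frac{3}{-5 + m^{2}}$ ($H{\left(m \right)} = \frac{3}{-5 + m m} = \frac{3}{-5 + m^{2}}$)
$s = -4$ ($s = 6 + 5 \left(-2\right) = 6 - 10 = -4$)
$v{\left(f \right)} = -100 + f^{2} - 217 f$ ($v{\left(f \right)} = 3 + \left(\left(f^{2} - 218 f\right) + \left(f - 103\right)\right) = 3 + \left(\left(f^{2} - 218 f\right) + \left(-103 + f\right)\right) = 3 - \left(103 - f^{2} + 217 f\right) = -100 + f^{2} - 217 f$)
$H{\left(192 \right)} - v{\left(s \right)} = \frac{3}{-5 + 192^{2}} - \left(-100 + \left(-4\right)^{2} - -868\right) = \frac{3}{-5 + 36864} - \left(-100 + 16 + 868\right) = \frac{3}{36859} - 784 = - \frac{28897453}{36859}$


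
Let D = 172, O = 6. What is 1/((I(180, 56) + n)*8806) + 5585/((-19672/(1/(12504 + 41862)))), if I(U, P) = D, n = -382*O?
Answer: -24203651/4587769099095 ≈ -5.2757e-6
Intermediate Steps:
n = -2292 (n = -382*6 = -2292)
I(U, P) = 172
1/((I(180, 56) + n)*8806) + 5585/((-19672/(1/(12504 + 41862)))) = 1/((172 - 2292)*8806) + 5585/((-19672/(1/(12504 + 41862)))) = (1/8806)/(-2120) + 5585/((-19672/(1/54366))) = -1/2120*1/8806 + 5585/((-19672/1/54366)) = -1/18668720 + 5585/((-19672*54366)) = -1/18668720 + 5585/(-1069487952) = -1/18668720 + 5585*(-1/1069487952) = -1/18668720 - 5585/1069487952 = -24203651/4587769099095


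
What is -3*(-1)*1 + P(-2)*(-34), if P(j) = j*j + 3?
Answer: -235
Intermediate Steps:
P(j) = 3 + j² (P(j) = j² + 3 = 3 + j²)
-3*(-1)*1 + P(-2)*(-34) = -3*(-1)*1 + (3 + (-2)²)*(-34) = 3*1 + (3 + 4)*(-34) = 3 + 7*(-34) = 3 - 238 = -235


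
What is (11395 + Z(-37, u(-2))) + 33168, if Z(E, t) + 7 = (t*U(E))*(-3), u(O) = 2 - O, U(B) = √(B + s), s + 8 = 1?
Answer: 44556 - 24*I*√11 ≈ 44556.0 - 79.599*I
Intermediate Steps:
s = -7 (s = -8 + 1 = -7)
U(B) = √(-7 + B) (U(B) = √(B - 7) = √(-7 + B))
Z(E, t) = -7 - 3*t*√(-7 + E) (Z(E, t) = -7 + (t*√(-7 + E))*(-3) = -7 - 3*t*√(-7 + E))
(11395 + Z(-37, u(-2))) + 33168 = (11395 + (-7 - 3*(2 - 1*(-2))*√(-7 - 37))) + 33168 = (11395 + (-7 - 3*(2 + 2)*√(-44))) + 33168 = (11395 + (-7 - 3*4*2*I*√11)) + 33168 = (11395 + (-7 - 24*I*√11)) + 33168 = (11388 - 24*I*√11) + 33168 = 44556 - 24*I*√11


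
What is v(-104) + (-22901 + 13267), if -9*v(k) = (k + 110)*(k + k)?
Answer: -28486/3 ≈ -9495.3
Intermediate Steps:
v(k) = -2*k*(110 + k)/9 (v(k) = -(k + 110)*(k + k)/9 = -(110 + k)*2*k/9 = -2*k*(110 + k)/9)
v(-104) + (-22901 + 13267) = -2/9*(-104)*(110 - 104) + (-22901 + 13267) = -2/9*(-104)*6 - 9634 = 416/3 - 9634 = -28486/3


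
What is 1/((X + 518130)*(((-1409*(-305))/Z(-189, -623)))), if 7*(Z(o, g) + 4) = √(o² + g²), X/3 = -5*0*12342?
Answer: -2/111331888425 + √346/44532755370 ≈ 3.9973e-10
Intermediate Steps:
X = 0 (X = 3*(-5*0*12342) = 3*(0*12342) = 3*0 = 0)
Z(o, g) = -4 + √(g² + o²)/7 (Z(o, g) = -4 + √(o² + g²)/7 = -4 + √(g² + o²)/7)
1/((X + 518130)*(((-1409*(-305))/Z(-189, -623)))) = 1/((0 + 518130)*(((-1409*(-305))/(-4 + √((-623)² + (-189)²)/7)))) = 1/(518130*((429745/(-4 + √(388129 + 35721)/7)))) = 1/(518130*((429745/(-4 + √423850/7)))) = 1/(518130*((429745/(-4 + (35*√346)/7)))) = 1/(518130*((429745/(-4 + 5*√346)))) = (-4/429745 + √346/85949)/518130 = -2/111331888425 + √346/44532755370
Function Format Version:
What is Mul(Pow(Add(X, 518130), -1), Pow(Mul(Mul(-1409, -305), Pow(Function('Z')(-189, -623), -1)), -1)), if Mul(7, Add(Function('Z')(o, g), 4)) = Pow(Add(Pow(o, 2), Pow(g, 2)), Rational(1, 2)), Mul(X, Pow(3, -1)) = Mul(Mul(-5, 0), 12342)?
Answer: Add(Rational(-2, 111331888425), Mul(Rational(1, 44532755370), Pow(346, Rational(1, 2)))) ≈ 3.9973e-10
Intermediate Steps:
X = 0 (X = Mul(3, Mul(Mul(-5, 0), 12342)) = Mul(3, Mul(0, 12342)) = Mul(3, 0) = 0)
Function('Z')(o, g) = Add(-4, Mul(Rational(1, 7), Pow(Add(Pow(g, 2), Pow(o, 2)), Rational(1, 2)))) (Function('Z')(o, g) = Add(-4, Mul(Rational(1, 7), Pow(Add(Pow(o, 2), Pow(g, 2)), Rational(1, 2)))) = Add(-4, Mul(Rational(1, 7), Pow(Add(Pow(g, 2), Pow(o, 2)), Rational(1, 2)))))
Mul(Pow(Add(X, 518130), -1), Pow(Mul(Mul(-1409, -305), Pow(Function('Z')(-189, -623), -1)), -1)) = Mul(Pow(Add(0, 518130), -1), Pow(Mul(Mul(-1409, -305), Pow(Add(-4, Mul(Rational(1, 7), Pow(Add(Pow(-623, 2), Pow(-189, 2)), Rational(1, 2)))), -1)), -1)) = Mul(Pow(518130, -1), Pow(Mul(429745, Pow(Add(-4, Mul(Rational(1, 7), Pow(Add(388129, 35721), Rational(1, 2)))), -1)), -1)) = Mul(Rational(1, 518130), Pow(Mul(429745, Pow(Add(-4, Mul(Rational(1, 7), Pow(423850, Rational(1, 2)))), -1)), -1)) = Mul(Rational(1, 518130), Pow(Mul(429745, Pow(Add(-4, Mul(Rational(1, 7), Mul(35, Pow(346, Rational(1, 2))))), -1)), -1)) = Mul(Rational(1, 518130), Pow(Mul(429745, Pow(Add(-4, Mul(5, Pow(346, Rational(1, 2)))), -1)), -1)) = Mul(Rational(1, 518130), Add(Rational(-4, 429745), Mul(Rational(1, 85949), Pow(346, Rational(1, 2))))) = Add(Rational(-2, 111331888425), Mul(Rational(1, 44532755370), Pow(346, Rational(1, 2))))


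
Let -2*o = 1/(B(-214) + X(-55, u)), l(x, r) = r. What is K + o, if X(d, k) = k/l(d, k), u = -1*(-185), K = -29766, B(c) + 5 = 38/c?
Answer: -26610697/894 ≈ -29766.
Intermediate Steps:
B(c) = -5 + 38/c
u = 185
X(d, k) = 1 (X(d, k) = k/k = 1)
o = 107/894 (o = -1/(2*((-5 + 38/(-214)) + 1)) = -1/(2*((-5 + 38*(-1/214)) + 1)) = -1/(2*((-5 - 19/107) + 1)) = -1/(2*(-554/107 + 1)) = -1/(2*(-447/107)) = -½*(-107/447) = 107/894 ≈ 0.11969)
K + o = -29766 + 107/894 = -26610697/894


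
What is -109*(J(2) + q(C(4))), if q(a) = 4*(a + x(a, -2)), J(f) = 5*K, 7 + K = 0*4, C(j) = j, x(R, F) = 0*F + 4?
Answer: 327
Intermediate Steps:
x(R, F) = 4 (x(R, F) = 0 + 4 = 4)
K = -7 (K = -7 + 0*4 = -7 + 0 = -7)
J(f) = -35 (J(f) = 5*(-7) = -35)
q(a) = 16 + 4*a (q(a) = 4*(a + 4) = 4*(4 + a) = 16 + 4*a)
-109*(J(2) + q(C(4))) = -109*(-35 + (16 + 4*4)) = -109*(-35 + (16 + 16)) = -109*(-35 + 32) = -109*(-3) = 327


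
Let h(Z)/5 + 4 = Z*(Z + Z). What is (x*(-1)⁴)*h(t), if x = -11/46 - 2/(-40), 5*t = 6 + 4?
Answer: -87/23 ≈ -3.7826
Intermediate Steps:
t = 2 (t = (6 + 4)/5 = (⅕)*10 = 2)
x = -87/460 (x = -11*1/46 - 2*(-1/40) = -11/46 + 1/20 = -87/460 ≈ -0.18913)
h(Z) = -20 + 10*Z² (h(Z) = -20 + 5*(Z*(Z + Z)) = -20 + 5*(Z*(2*Z)) = -20 + 5*(2*Z²) = -20 + 10*Z²)
(x*(-1)⁴)*h(t) = (-87/460*(-1)⁴)*(-20 + 10*2²) = (-87/460*1)*(-20 + 10*4) = -87*(-20 + 40)/460 = -87/460*20 = -87/23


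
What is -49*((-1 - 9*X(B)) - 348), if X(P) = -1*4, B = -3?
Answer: 15337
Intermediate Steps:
X(P) = -4
-49*((-1 - 9*X(B)) - 348) = -49*((-1 - 9*(-4)) - 348) = -49*((-1 + 36) - 348) = -49*(35 - 348) = -49*(-313) = 15337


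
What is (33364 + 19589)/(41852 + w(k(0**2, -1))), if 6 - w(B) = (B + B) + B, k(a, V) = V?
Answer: 52953/41861 ≈ 1.2650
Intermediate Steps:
w(B) = 6 - 3*B (w(B) = 6 - ((B + B) + B) = 6 - (2*B + B) = 6 - 3*B)
(33364 + 19589)/(41852 + w(k(0**2, -1))) = (33364 + 19589)/(41852 + (6 - 3*(-1))) = 52953/(41852 + (6 + 3)) = 52953/(41852 + 9) = 52953/41861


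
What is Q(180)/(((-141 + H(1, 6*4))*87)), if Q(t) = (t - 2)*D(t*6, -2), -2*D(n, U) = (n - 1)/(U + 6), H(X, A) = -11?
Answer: 96031/52896 ≈ 1.8155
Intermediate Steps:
D(n, U) = -(-1 + n)/(2*(6 + U)) (D(n, U) = -(n - 1)/(2*(U + 6)) = -(-1 + n)/(2*(6 + U)))
Q(t) = (-2 + t)*(1/8 - 3*t/4) (Q(t) = (t - 2)*((1 - t*6)/(2*(6 - 2))) = (-2 + t)*((1/2)*(1 - 6*t)/4) = (-2 + t)*((1/2)*(1/4)*(1 - 6*t)) = (-2 + t)*(1/8 - 3*t/4))
Q(180)/(((-141 + H(1, 6*4))*87)) = (-(-1 + 6*180)*(-2 + 180)/8)/(((-141 - 11)*87)) = (-1/8*(-1 + 1080)*178)/((-152*87)) = -1/8*1079*178/(-13224) = -96031/4*(-1/13224) = 96031/52896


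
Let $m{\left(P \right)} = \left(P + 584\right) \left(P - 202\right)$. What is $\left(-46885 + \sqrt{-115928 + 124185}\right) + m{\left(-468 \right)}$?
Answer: $-124605 + \sqrt{8257} \approx -1.2451 \cdot 10^{5}$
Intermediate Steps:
$m{\left(P \right)} = \left(-202 + P\right) \left(584 + P\right)$ ($m{\left(P \right)} = \left(584 + P\right) \left(-202 + P\right) = \left(-202 + P\right) \left(584 + P\right)$)
$\left(-46885 + \sqrt{-115928 + 124185}\right) + m{\left(-468 \right)} = \left(-46885 + \sqrt{-115928 + 124185}\right) + \left(-117968 + \left(-468\right)^{2} + 382 \left(-468\right)\right) = \left(-46885 + \sqrt{8257}\right) - 77720 = -124605 + \sqrt{8257}$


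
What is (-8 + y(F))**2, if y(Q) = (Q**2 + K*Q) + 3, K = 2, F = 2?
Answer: 9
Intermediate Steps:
y(Q) = 3 + Q**2 + 2*Q (y(Q) = (Q**2 + 2*Q) + 3 = 3 + Q**2 + 2*Q)
(-8 + y(F))**2 = (-8 + (3 + 2**2 + 2*2))**2 = (-8 + (3 + 4 + 4))**2 = (-8 + 11)**2 = 3**2 = 9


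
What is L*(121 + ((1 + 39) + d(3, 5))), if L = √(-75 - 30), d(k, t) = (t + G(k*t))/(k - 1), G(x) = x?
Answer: 171*I*√105 ≈ 1752.2*I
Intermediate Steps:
d(k, t) = (t + k*t)/(-1 + k) (d(k, t) = (t + k*t)/(k - 1) = (t + k*t)/(-1 + k))
L = I*√105 (L = √(-105) = I*√105 ≈ 10.247*I)
L*(121 + ((1 + 39) + d(3, 5))) = (I*√105)*(121 + ((1 + 39) + 5*(1 + 3)/(-1 + 3))) = (I*√105)*(121 + (40 + 5*4/2)) = (I*√105)*(121 + (40 + 5*(½)*4)) = (I*√105)*(121 + (40 + 10)) = (I*√105)*(121 + 50) = (I*√105)*171 = 171*I*√105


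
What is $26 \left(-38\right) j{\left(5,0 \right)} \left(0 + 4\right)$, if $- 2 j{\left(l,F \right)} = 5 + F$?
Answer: $9880$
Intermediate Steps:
$j{\left(l,F \right)} = - \frac{5}{2} - \frac{F}{2}$ ($j{\left(l,F \right)} = - \frac{5 + F}{2} = - \frac{5}{2} - \frac{F}{2}$)
$26 \left(-38\right) j{\left(5,0 \right)} \left(0 + 4\right) = 26 \left(-38\right) \left(- \frac{5}{2} - 0\right) \left(0 + 4\right) = - 988 \left(- \frac{5}{2} + 0\right) 4 = - 988 \left(\left(- \frac{5}{2}\right) 4\right) = \left(-988\right) \left(-10\right) = 9880$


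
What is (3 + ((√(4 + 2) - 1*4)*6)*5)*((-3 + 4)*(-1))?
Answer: 117 - 30*√6 ≈ 43.515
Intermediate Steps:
(3 + ((√(4 + 2) - 1*4)*6)*5)*((-3 + 4)*(-1)) = (3 + ((√6 - 4)*6)*5)*(1*(-1)) = (3 + ((-4 + √6)*6)*5)*(-1) = (3 + (-24 + 6*√6)*5)*(-1) = (3 + (-120 + 30*√6))*(-1) = (-117 + 30*√6)*(-1) = 117 - 30*√6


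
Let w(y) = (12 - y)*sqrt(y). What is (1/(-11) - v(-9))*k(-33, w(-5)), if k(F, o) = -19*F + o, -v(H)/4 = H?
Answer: -22629 - 6749*I*sqrt(5)/11 ≈ -22629.0 - 1371.9*I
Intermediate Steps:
v(H) = -4*H
w(y) = sqrt(y)*(12 - y)
k(F, o) = o - 19*F
(1/(-11) - v(-9))*k(-33, w(-5)) = (1/(-11) - (-4)*(-9))*(sqrt(-5)*(12 - 1*(-5)) - 19*(-33)) = (-1/11 - 1*36)*((I*sqrt(5))*(12 + 5) + 627) = (-1/11 - 36)*((I*sqrt(5))*17 + 627) = -397*(17*I*sqrt(5) + 627)/11 = -397*(627 + 17*I*sqrt(5))/11 = -22629 - 6749*I*sqrt(5)/11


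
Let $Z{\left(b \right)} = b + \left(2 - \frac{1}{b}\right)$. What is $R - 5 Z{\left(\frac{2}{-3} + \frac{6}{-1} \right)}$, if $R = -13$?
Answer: $\frac{115}{12} \approx 9.5833$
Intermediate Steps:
$Z{\left(b \right)} = 2 + b - \frac{1}{b}$
$R - 5 Z{\left(\frac{2}{-3} + \frac{6}{-1} \right)} = -13 - 5 \left(2 + \left(\frac{2}{-3} + \frac{6}{-1}\right) - \frac{1}{\frac{2}{-3} + \frac{6}{-1}}\right) = -13 - 5 \left(2 + \left(2 \left(- \frac{1}{3}\right) + 6 \left(-1\right)\right) - \frac{1}{2 \left(- \frac{1}{3}\right) + 6 \left(-1\right)}\right) = -13 - 5 \left(2 - \frac{20}{3} - \frac{1}{- \frac{2}{3} - 6}\right) = -13 - 5 \left(2 - \frac{20}{3} - \frac{1}{- \frac{20}{3}}\right) = -13 - 5 \left(2 - \frac{20}{3} - - \frac{3}{20}\right) = -13 - 5 \left(2 - \frac{20}{3} + \frac{3}{20}\right) = -13 - - \frac{271}{12} = -13 + \frac{271}{12} = \frac{115}{12}$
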